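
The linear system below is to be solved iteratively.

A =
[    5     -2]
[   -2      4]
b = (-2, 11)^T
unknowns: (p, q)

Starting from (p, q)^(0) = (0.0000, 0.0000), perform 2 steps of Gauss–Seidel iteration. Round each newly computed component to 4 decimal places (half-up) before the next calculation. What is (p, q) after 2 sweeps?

Iteration 1:
  p = (-2 - (-2)·0.0000) / (5) = -0.4000
  q = (11 - (-2)·-0.4000) / (4) = 2.5500
Iteration 2:
  p = (-2 - (-2)·2.5500) / (5) = 0.6200
  q = (11 - (-2)·0.6200) / (4) = 3.0600

(0.6200, 3.0600)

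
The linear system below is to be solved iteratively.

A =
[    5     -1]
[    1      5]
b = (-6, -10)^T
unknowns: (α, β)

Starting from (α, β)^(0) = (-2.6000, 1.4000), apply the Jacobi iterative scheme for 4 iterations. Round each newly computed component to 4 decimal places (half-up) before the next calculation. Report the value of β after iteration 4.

-1.6874

Iteration 1:
  α = (-6 - (-1)·1.4000) / (5) = -0.9200
  β = (-10 - (1)·-2.6000) / (5) = -1.4800
Iteration 2:
  α = (-6 - (-1)·-1.4800) / (5) = -1.4960
  β = (-10 - (1)·-0.9200) / (5) = -1.8160
Iteration 3:
  α = (-6 - (-1)·-1.8160) / (5) = -1.5632
  β = (-10 - (1)·-1.4960) / (5) = -1.7008
Iteration 4:
  α = (-6 - (-1)·-1.7008) / (5) = -1.5402
  β = (-10 - (1)·-1.5632) / (5) = -1.6874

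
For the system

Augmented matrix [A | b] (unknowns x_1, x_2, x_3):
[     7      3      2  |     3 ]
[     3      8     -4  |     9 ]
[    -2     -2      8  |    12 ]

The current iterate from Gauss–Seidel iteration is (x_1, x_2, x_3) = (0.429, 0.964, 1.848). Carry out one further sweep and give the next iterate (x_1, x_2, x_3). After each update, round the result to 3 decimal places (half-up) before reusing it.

One sweep:
  x_1 = (3 - (3)·0.964 - (2)·1.848) / (7) = -0.513
  x_2 = (9 - (3)·-0.513 - (-4)·1.848) / (8) = 2.241
  x_3 = (12 - (-2)·-0.513 - (-2)·2.241) / (8) = 1.932

(-0.513, 2.241, 1.932)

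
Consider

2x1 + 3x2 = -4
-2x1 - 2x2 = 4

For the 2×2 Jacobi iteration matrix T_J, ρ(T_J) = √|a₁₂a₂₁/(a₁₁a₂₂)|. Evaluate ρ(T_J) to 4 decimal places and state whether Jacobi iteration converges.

a₁₂a₂₁/(a₁₁a₂₂) = (3)·(-2) / ((2)·(-2)) = 1.500000
ρ = √|1.500000| = √1.500000 = 1.2247
ρ > 1, so Jacobi diverges

1.2247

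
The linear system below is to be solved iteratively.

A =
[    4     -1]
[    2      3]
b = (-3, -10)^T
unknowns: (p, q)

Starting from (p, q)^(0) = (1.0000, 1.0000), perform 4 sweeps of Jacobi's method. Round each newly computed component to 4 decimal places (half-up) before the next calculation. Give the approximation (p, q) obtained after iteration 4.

Iteration 1:
  p = (-3 - (-1)·1.0000) / (4) = -0.5000
  q = (-10 - (2)·1.0000) / (3) = -4.0000
Iteration 2:
  p = (-3 - (-1)·-4.0000) / (4) = -1.7500
  q = (-10 - (2)·-0.5000) / (3) = -3.0000
Iteration 3:
  p = (-3 - (-1)·-3.0000) / (4) = -1.5000
  q = (-10 - (2)·-1.7500) / (3) = -2.1667
Iteration 4:
  p = (-3 - (-1)·-2.1667) / (4) = -1.2917
  q = (-10 - (2)·-1.5000) / (3) = -2.3333

(-1.2917, -2.3333)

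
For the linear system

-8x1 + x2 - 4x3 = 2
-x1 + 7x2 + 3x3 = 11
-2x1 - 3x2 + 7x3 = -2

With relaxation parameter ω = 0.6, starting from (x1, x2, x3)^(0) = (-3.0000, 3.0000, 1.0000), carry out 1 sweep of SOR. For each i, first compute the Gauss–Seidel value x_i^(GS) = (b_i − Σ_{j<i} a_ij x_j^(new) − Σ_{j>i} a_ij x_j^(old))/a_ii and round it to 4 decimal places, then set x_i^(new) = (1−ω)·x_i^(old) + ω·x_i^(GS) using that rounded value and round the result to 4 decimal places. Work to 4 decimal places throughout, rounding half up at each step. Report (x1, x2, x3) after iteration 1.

Iteration 1:
  x1: GS value = (2 - (1)·3.0000 - (-4)·1.0000) / (-8) = -0.3750;  x1 ← (1−ω)·-3.0000 + ω·-0.3750 = -1.4250
  x2: GS value = (11 - (-1)·-1.4250 - (3)·1.0000) / (7) = 0.9393;  x2 ← (1−ω)·3.0000 + ω·0.9393 = 1.7636
  x3: GS value = (-2 - (-2)·-1.4250 - (-3)·1.7636) / (7) = 0.0630;  x3 ← (1−ω)·1.0000 + ω·0.0630 = 0.4378

(-1.4250, 1.7636, 0.4378)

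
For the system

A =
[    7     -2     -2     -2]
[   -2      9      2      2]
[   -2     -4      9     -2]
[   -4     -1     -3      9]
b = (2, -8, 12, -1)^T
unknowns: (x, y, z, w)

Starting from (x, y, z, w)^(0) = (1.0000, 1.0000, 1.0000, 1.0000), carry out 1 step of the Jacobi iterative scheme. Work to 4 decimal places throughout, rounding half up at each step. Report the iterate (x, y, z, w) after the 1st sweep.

(1.1429, -1.1111, 2.2222, 0.7778)

Iteration 1:
  x = (2 - (-2)·1.0000 - (-2)·1.0000 - (-2)·1.0000) / (7) = 1.1429
  y = (-8 - (-2)·1.0000 - (2)·1.0000 - (2)·1.0000) / (9) = -1.1111
  z = (12 - (-2)·1.0000 - (-4)·1.0000 - (-2)·1.0000) / (9) = 2.2222
  w = (-1 - (-4)·1.0000 - (-1)·1.0000 - (-3)·1.0000) / (9) = 0.7778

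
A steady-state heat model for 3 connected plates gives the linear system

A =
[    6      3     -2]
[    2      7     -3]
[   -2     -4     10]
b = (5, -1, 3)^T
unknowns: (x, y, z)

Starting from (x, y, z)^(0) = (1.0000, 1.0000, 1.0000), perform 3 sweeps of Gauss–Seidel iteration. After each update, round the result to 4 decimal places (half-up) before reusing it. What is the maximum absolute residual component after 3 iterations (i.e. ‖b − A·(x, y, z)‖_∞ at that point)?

0.1972

Iteration 1:
  x = (5 - (3)·1.0000 - (-2)·1.0000) / (6) = 0.6667
  y = (-1 - (2)·0.6667 - (-3)·1.0000) / (7) = 0.0952
  z = (3 - (-2)·0.6667 - (-4)·0.0952) / (10) = 0.4714
Iteration 2:
  x = (5 - (3)·0.0952 - (-2)·0.4714) / (6) = 0.9429
  y = (-1 - (2)·0.9429 - (-3)·0.4714) / (7) = -0.2102
  z = (3 - (-2)·0.9429 - (-4)·-0.2102) / (10) = 0.4045
Iteration 3:
  x = (5 - (3)·-0.2102 - (-2)·0.4045) / (6) = 1.0733
  y = (-1 - (2)·1.0733 - (-3)·0.4045) / (7) = -0.2762
  z = (3 - (-2)·1.0733 - (-4)·-0.2762) / (10) = 0.4042
Residual b − A·x = (0.1972, -0.0006, -0.0002); ∞-norm = 0.1972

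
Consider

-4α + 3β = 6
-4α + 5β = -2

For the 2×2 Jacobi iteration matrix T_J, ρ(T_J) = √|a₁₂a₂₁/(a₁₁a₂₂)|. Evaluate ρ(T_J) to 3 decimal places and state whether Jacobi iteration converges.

a₁₂a₂₁/(a₁₁a₂₂) = (3)·(-4) / ((-4)·(5)) = 0.600000
ρ = √|0.600000| = √0.600000 = 0.775
ρ < 1, so Jacobi converges

0.775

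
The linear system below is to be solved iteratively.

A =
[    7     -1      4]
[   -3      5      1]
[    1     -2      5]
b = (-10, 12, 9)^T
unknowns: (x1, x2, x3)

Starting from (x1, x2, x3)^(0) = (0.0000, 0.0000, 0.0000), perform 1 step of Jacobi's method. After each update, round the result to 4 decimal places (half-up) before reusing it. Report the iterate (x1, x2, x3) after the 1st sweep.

Iteration 1:
  x1 = (-10 - (-1)·0.0000 - (4)·0.0000) / (7) = -1.4286
  x2 = (12 - (-3)·0.0000 - (1)·0.0000) / (5) = 2.4000
  x3 = (9 - (1)·0.0000 - (-2)·0.0000) / (5) = 1.8000

(-1.4286, 2.4000, 1.8000)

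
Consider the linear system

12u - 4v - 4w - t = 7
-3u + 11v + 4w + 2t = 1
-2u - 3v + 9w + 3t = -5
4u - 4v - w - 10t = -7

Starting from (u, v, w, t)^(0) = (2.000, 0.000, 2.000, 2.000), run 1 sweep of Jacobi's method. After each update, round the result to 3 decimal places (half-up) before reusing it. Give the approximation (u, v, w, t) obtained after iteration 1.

Iteration 1:
  u = (7 - (-4)·0.000 - (-4)·2.000 - (-1)·2.000) / (12) = 1.417
  v = (1 - (-3)·2.000 - (4)·2.000 - (2)·2.000) / (11) = -0.455
  w = (-5 - (-2)·2.000 - (-3)·0.000 - (3)·2.000) / (9) = -0.778
  t = (-7 - (4)·2.000 - (-4)·0.000 - (-1)·2.000) / (-10) = 1.300

(1.417, -0.455, -0.778, 1.300)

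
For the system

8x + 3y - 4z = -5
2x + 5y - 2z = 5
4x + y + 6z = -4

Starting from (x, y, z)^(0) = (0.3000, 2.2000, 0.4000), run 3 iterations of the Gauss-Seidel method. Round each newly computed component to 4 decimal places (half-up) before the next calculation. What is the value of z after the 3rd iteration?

Iteration 1:
  x = (-5 - (3)·2.2000 - (-4)·0.4000) / (8) = -1.2500
  y = (5 - (2)·-1.2500 - (-2)·0.4000) / (5) = 1.6600
  z = (-4 - (4)·-1.2500 - (1)·1.6600) / (6) = -0.1100
Iteration 2:
  x = (-5 - (3)·1.6600 - (-4)·-0.1100) / (8) = -1.3025
  y = (5 - (2)·-1.3025 - (-2)·-0.1100) / (5) = 1.4770
  z = (-4 - (4)·-1.3025 - (1)·1.4770) / (6) = -0.0445
Iteration 3:
  x = (-5 - (3)·1.4770 - (-4)·-0.0445) / (8) = -1.2011
  y = (5 - (2)·-1.2011 - (-2)·-0.0445) / (5) = 1.4626
  z = (-4 - (4)·-1.2011 - (1)·1.4626) / (6) = -0.1097

-0.1097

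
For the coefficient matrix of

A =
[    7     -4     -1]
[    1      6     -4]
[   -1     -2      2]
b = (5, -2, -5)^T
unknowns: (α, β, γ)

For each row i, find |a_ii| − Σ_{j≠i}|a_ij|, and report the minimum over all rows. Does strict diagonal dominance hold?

row 1: |7| − (4+1) = 2
row 2: |6| − (1+4) = 1
row 3: |2| − (1+2) = -1
minimum over rows = -1 → not strictly diagonally dominant

-1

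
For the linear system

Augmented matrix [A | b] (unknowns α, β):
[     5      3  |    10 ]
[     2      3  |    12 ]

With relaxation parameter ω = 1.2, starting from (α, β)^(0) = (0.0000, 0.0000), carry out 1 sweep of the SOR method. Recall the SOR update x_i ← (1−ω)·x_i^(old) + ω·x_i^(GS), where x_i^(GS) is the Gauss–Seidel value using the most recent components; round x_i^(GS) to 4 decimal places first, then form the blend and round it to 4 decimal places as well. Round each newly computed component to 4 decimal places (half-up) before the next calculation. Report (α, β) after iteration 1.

(2.4000, 2.8800)

Iteration 1:
  α: GS value = (10 - (3)·0.0000) / (5) = 2.0000;  α ← (1−ω)·0.0000 + ω·2.0000 = 2.4000
  β: GS value = (12 - (2)·2.4000) / (3) = 2.4000;  β ← (1−ω)·0.0000 + ω·2.4000 = 2.8800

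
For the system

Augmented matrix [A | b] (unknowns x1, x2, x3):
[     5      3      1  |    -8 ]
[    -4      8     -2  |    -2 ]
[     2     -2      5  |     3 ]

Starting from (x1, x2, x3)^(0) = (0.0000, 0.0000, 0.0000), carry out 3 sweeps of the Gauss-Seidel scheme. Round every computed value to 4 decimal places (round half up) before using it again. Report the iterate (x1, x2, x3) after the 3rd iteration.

(-1.3946, -0.7451, 0.8598)

Iteration 1:
  x1 = (-8 - (3)·0.0000 - (1)·0.0000) / (5) = -1.6000
  x2 = (-2 - (-4)·-1.6000 - (-2)·0.0000) / (8) = -1.0500
  x3 = (3 - (2)·-1.6000 - (-2)·-1.0500) / (5) = 0.8200
Iteration 2:
  x1 = (-8 - (3)·-1.0500 - (1)·0.8200) / (5) = -1.1340
  x2 = (-2 - (-4)·-1.1340 - (-2)·0.8200) / (8) = -0.6120
  x3 = (3 - (2)·-1.1340 - (-2)·-0.6120) / (5) = 0.8088
Iteration 3:
  x1 = (-8 - (3)·-0.6120 - (1)·0.8088) / (5) = -1.3946
  x2 = (-2 - (-4)·-1.3946 - (-2)·0.8088) / (8) = -0.7451
  x3 = (3 - (2)·-1.3946 - (-2)·-0.7451) / (5) = 0.8598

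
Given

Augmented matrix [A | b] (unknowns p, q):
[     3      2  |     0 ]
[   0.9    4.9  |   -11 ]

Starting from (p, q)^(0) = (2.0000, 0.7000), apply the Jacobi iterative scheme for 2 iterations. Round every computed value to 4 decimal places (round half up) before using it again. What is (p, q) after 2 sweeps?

Iteration 1:
  p = (0 - (2)·0.7000) / (3) = -0.4667
  q = (-11 - (0.9)·2.0000) / (4.9) = -2.6122
Iteration 2:
  p = (0 - (2)·-2.6122) / (3) = 1.7415
  q = (-11 - (0.9)·-0.4667) / (4.9) = -2.1592

(1.7415, -2.1592)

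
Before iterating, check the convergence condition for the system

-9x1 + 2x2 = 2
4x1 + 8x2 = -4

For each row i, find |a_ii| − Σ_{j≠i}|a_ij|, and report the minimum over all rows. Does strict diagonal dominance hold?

4

row 1: |-9| − (2) = 7
row 2: |8| − (4) = 4
minimum over rows = 4 → strictly diagonally dominant (convergence guaranteed)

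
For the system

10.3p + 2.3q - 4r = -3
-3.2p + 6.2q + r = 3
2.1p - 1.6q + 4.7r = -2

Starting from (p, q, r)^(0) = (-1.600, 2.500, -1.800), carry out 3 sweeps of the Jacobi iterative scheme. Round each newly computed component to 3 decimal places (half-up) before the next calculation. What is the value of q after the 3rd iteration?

Iteration 1:
  p = (-3 - (2.3)·2.500 - (-4)·-1.800) / (10.3) = -1.549
  q = (3 - (-3.2)·-1.600 - (1)·-1.800) / (6.2) = -0.052
  r = (-2 - (2.1)·-1.600 - (-1.6)·2.500) / (4.7) = 1.140
Iteration 2:
  p = (-3 - (2.3)·-0.052 - (-4)·1.140) / (10.3) = 0.163
  q = (3 - (-3.2)·-1.549 - (1)·1.140) / (6.2) = -0.499
  r = (-2 - (2.1)·-1.549 - (-1.6)·-0.052) / (4.7) = 0.249
Iteration 3:
  p = (-3 - (2.3)·-0.499 - (-4)·0.249) / (10.3) = -0.083
  q = (3 - (-3.2)·0.163 - (1)·0.249) / (6.2) = 0.528
  r = (-2 - (2.1)·0.163 - (-1.6)·-0.499) / (4.7) = -0.668

0.528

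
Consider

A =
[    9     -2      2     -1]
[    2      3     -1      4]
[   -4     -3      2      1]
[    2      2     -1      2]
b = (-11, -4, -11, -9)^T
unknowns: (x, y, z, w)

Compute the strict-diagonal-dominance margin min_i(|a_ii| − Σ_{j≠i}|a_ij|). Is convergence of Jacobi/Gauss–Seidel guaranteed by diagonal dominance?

-6

row 1: |9| − (2+2+1) = 4
row 2: |3| − (2+1+4) = -4
row 3: |2| − (4+3+1) = -6
row 4: |2| − (2+2+1) = -3
minimum over rows = -6 → not strictly diagonally dominant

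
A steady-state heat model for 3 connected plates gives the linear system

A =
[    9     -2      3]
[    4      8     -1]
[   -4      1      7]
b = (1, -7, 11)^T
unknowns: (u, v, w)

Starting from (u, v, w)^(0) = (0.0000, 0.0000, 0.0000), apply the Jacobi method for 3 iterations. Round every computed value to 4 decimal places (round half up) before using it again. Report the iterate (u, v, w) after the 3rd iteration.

Iteration 1:
  u = (1 - (-2)·0.0000 - (3)·0.0000) / (9) = 0.1111
  v = (-7 - (4)·0.0000 - (-1)·0.0000) / (8) = -0.8750
  w = (11 - (-4)·0.0000 - (1)·0.0000) / (7) = 1.5714
Iteration 2:
  u = (1 - (-2)·-0.8750 - (3)·1.5714) / (9) = -0.6071
  v = (-7 - (4)·0.1111 - (-1)·1.5714) / (8) = -0.7341
  w = (11 - (-4)·0.1111 - (1)·-0.8750) / (7) = 1.7599
Iteration 3:
  u = (1 - (-2)·-0.7341 - (3)·1.7599) / (9) = -0.6387
  v = (-7 - (4)·-0.6071 - (-1)·1.7599) / (8) = -0.3515
  w = (11 - (-4)·-0.6071 - (1)·-0.7341) / (7) = 1.3294

(-0.6387, -0.3515, 1.3294)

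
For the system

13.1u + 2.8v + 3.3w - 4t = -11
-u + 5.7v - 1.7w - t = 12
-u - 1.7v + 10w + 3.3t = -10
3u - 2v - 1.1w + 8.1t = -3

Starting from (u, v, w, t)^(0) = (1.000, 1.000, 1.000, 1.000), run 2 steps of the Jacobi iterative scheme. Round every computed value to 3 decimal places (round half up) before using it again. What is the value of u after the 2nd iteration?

Iteration 1:
  u = (-11 - (2.8)·1.000 - (3.3)·1.000 - (-4)·1.000) / (13.1) = -1.000
  v = (12 - (-1)·1.000 - (-1.7)·1.000 - (-1)·1.000) / (5.7) = 2.754
  w = (-10 - (-1)·1.000 - (-1.7)·1.000 - (3.3)·1.000) / (10) = -1.060
  t = (-3 - (3)·1.000 - (-2)·1.000 - (-1.1)·1.000) / (8.1) = -0.358
Iteration 2:
  u = (-11 - (2.8)·2.754 - (3.3)·-1.060 - (-4)·-0.358) / (13.1) = -1.271
  v = (12 - (-1)·-1.000 - (-1.7)·-1.060 - (-1)·-0.358) / (5.7) = 1.551
  w = (-10 - (-1)·-1.000 - (-1.7)·2.754 - (3.3)·-0.358) / (10) = -0.514
  t = (-3 - (3)·-1.000 - (-2)·2.754 - (-1.1)·-1.060) / (8.1) = 0.536

-1.271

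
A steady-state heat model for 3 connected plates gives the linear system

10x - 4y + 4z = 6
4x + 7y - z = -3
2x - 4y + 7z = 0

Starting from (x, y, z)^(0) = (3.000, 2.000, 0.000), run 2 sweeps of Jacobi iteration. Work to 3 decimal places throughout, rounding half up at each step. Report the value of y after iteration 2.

-1.188

Iteration 1:
  x = (6 - (-4)·2.000 - (4)·0.000) / (10) = 1.400
  y = (-3 - (4)·3.000 - (-1)·0.000) / (7) = -2.143
  z = (0 - (2)·3.000 - (-4)·2.000) / (7) = 0.286
Iteration 2:
  x = (6 - (-4)·-2.143 - (4)·0.286) / (10) = -0.372
  y = (-3 - (4)·1.400 - (-1)·0.286) / (7) = -1.188
  z = (0 - (2)·1.400 - (-4)·-2.143) / (7) = -1.625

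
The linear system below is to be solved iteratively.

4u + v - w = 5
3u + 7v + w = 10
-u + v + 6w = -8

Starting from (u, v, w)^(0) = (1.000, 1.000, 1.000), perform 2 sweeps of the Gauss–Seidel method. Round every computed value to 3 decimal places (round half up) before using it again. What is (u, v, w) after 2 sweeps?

(0.750, 1.286, -1.423)

Iteration 1:
  u = (5 - (1)·1.000 - (-1)·1.000) / (4) = 1.250
  v = (10 - (3)·1.250 - (1)·1.000) / (7) = 0.750
  w = (-8 - (-1)·1.250 - (1)·0.750) / (6) = -1.250
Iteration 2:
  u = (5 - (1)·0.750 - (-1)·-1.250) / (4) = 0.750
  v = (10 - (3)·0.750 - (1)·-1.250) / (7) = 1.286
  w = (-8 - (-1)·0.750 - (1)·1.286) / (6) = -1.423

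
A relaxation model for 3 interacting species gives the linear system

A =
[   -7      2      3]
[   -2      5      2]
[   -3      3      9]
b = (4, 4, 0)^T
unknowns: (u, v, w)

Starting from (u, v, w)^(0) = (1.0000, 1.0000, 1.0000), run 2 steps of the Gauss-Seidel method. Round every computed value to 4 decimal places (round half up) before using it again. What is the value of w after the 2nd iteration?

Iteration 1:
  u = (4 - (2)·1.0000 - (3)·1.0000) / (-7) = 0.1429
  v = (4 - (-2)·0.1429 - (2)·1.0000) / (5) = 0.4572
  w = (0 - (-3)·0.1429 - (3)·0.4572) / (9) = -0.1048
Iteration 2:
  u = (4 - (2)·0.4572 - (3)·-0.1048) / (-7) = -0.4857
  v = (4 - (-2)·-0.4857 - (2)·-0.1048) / (5) = 0.6476
  w = (0 - (-3)·-0.4857 - (3)·0.6476) / (9) = -0.3778

-0.3778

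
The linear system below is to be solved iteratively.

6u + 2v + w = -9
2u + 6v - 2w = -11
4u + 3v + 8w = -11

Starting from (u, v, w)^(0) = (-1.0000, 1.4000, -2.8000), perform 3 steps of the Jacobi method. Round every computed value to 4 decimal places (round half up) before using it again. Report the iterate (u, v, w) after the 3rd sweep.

Iteration 1:
  u = (-9 - (2)·1.4000 - (1)·-2.8000) / (6) = -1.5000
  v = (-11 - (2)·-1.0000 - (-2)·-2.8000) / (6) = -2.4333
  w = (-11 - (4)·-1.0000 - (3)·1.4000) / (8) = -1.4000
Iteration 2:
  u = (-9 - (2)·-2.4333 - (1)·-1.4000) / (6) = -0.4556
  v = (-11 - (2)·-1.5000 - (-2)·-1.4000) / (6) = -1.8000
  w = (-11 - (4)·-1.5000 - (3)·-2.4333) / (8) = 0.2875
Iteration 3:
  u = (-9 - (2)·-1.8000 - (1)·0.2875) / (6) = -0.9479
  v = (-11 - (2)·-0.4556 - (-2)·0.2875) / (6) = -1.5856
  w = (-11 - (4)·-0.4556 - (3)·-1.8000) / (8) = -0.4722

(-0.9479, -1.5856, -0.4722)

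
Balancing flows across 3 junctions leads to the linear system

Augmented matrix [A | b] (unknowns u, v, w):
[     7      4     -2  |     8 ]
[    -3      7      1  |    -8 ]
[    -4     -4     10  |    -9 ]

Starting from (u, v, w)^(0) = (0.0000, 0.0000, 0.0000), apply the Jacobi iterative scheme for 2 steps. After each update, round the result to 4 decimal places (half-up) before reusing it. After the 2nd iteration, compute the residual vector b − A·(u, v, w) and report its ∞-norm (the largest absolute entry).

Iteration 1:
  u = (8 - (4)·0.0000 - (-2)·0.0000) / (7) = 1.1429
  v = (-8 - (-3)·0.0000 - (1)·0.0000) / (7) = -1.1429
  w = (-9 - (-4)·0.0000 - (-4)·0.0000) / (10) = -0.9000
Iteration 2:
  u = (8 - (4)·-1.1429 - (-2)·-0.9000) / (7) = 1.5388
  v = (-8 - (-3)·1.1429 - (1)·-0.9000) / (7) = -0.5245
  w = (-9 - (-4)·1.1429 - (-4)·-1.1429) / (10) = -0.9000
Residual b − A·x = (-2.4736, 1.1879, 4.0572); ∞-norm = 4.0572

4.0572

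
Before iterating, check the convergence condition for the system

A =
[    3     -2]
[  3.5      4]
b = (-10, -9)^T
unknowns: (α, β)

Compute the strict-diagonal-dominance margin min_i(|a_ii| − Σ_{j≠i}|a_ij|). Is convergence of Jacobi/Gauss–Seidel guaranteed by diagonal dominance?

row 1: |3| − (2) = 1
row 2: |4| − (3.5) = 0.5
minimum over rows = 0.5 → strictly diagonally dominant (convergence guaranteed)

0.5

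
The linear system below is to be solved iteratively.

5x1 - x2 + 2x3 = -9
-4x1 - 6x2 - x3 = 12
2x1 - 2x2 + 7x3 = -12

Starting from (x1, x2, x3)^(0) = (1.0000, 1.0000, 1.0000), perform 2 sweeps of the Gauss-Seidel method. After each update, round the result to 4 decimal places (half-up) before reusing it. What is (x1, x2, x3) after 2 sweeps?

(-1.4143, -0.8270, -1.5465)

Iteration 1:
  x1 = (-9 - (-1)·1.0000 - (2)·1.0000) / (5) = -2.0000
  x2 = (12 - (-4)·-2.0000 - (-1)·1.0000) / (-6) = -0.8333
  x3 = (-12 - (2)·-2.0000 - (-2)·-0.8333) / (7) = -1.3809
Iteration 2:
  x1 = (-9 - (-1)·-0.8333 - (2)·-1.3809) / (5) = -1.4143
  x2 = (12 - (-4)·-1.4143 - (-1)·-1.3809) / (-6) = -0.8270
  x3 = (-12 - (2)·-1.4143 - (-2)·-0.8270) / (7) = -1.5465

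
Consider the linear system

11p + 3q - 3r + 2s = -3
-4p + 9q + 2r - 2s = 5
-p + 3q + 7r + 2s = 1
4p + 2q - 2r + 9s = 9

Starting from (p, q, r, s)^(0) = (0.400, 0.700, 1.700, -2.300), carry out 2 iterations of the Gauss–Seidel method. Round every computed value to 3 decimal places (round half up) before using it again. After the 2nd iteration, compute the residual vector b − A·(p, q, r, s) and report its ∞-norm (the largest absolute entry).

5.582

Iteration 1:
  p = (-3 - (3)·0.700 - (-3)·1.700 - (2)·-2.300) / (11) = 0.418
  q = (5 - (-4)·0.418 - (2)·1.700 - (-2)·-2.300) / (9) = -0.148
  r = (1 - (-1)·0.418 - (3)·-0.148 - (2)·-2.300) / (7) = 0.923
  s = (9 - (4)·0.418 - (2)·-0.148 - (-2)·0.923) / (9) = 1.052
Iteration 2:
  p = (-3 - (3)·-0.148 - (-3)·0.923 - (2)·1.052) / (11) = -0.172
  q = (5 - (-4)·-0.172 - (2)·0.923 - (-2)·1.052) / (9) = 0.508
  r = (1 - (-1)·-0.172 - (3)·0.508 - (2)·1.052) / (7) = -0.400
  s = (9 - (4)·-0.172 - (2)·0.508 - (-2)·-0.400) / (9) = 0.875
Residual b − A·x = (-5.582, 2.290, 0.354, -0.003); ∞-norm = 5.582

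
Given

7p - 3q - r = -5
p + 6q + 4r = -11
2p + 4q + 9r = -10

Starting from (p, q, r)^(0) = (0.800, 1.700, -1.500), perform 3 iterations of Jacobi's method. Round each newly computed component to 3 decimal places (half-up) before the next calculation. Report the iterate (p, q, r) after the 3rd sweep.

Iteration 1:
  p = (-5 - (-3)·1.700 - (-1)·-1.500) / (7) = -0.200
  q = (-11 - (1)·0.800 - (4)·-1.500) / (6) = -0.967
  r = (-10 - (2)·0.800 - (4)·1.700) / (9) = -2.044
Iteration 2:
  p = (-5 - (-3)·-0.967 - (-1)·-2.044) / (7) = -1.421
  q = (-11 - (1)·-0.200 - (4)·-2.044) / (6) = -0.437
  r = (-10 - (2)·-0.200 - (4)·-0.967) / (9) = -0.637
Iteration 3:
  p = (-5 - (-3)·-0.437 - (-1)·-0.637) / (7) = -0.993
  q = (-11 - (1)·-1.421 - (4)·-0.637) / (6) = -1.172
  r = (-10 - (2)·-1.421 - (4)·-0.437) / (9) = -0.601

(-0.993, -1.172, -0.601)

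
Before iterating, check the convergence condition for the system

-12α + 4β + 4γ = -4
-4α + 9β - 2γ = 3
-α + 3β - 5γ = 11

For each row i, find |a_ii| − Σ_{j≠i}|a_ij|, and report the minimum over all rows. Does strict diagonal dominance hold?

row 1: |-12| − (4+4) = 4
row 2: |9| − (4+2) = 3
row 3: |-5| − (1+3) = 1
minimum over rows = 1 → strictly diagonally dominant (convergence guaranteed)

1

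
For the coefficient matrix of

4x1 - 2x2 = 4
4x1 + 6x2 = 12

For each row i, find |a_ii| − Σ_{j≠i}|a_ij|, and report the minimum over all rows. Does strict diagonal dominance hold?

2

row 1: |4| − (2) = 2
row 2: |6| − (4) = 2
minimum over rows = 2 → strictly diagonally dominant (convergence guaranteed)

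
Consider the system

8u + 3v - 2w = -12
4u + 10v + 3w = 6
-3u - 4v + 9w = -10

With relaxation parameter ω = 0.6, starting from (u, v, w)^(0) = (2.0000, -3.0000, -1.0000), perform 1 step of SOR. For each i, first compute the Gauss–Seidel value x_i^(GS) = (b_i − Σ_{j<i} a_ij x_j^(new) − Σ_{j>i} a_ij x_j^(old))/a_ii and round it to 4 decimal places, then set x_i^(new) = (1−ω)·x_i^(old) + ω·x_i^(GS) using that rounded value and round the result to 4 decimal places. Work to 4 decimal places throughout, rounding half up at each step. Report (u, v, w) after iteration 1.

(0.4250, -0.7620, -1.1849)

Iteration 1:
  u: GS value = (-12 - (3)·-3.0000 - (-2)·-1.0000) / (8) = -0.6250;  u ← (1−ω)·2.0000 + ω·-0.6250 = 0.4250
  v: GS value = (6 - (4)·0.4250 - (3)·-1.0000) / (10) = 0.7300;  v ← (1−ω)·-3.0000 + ω·0.7300 = -0.7620
  w: GS value = (-10 - (-3)·0.4250 - (-4)·-0.7620) / (9) = -1.3081;  w ← (1−ω)·-1.0000 + ω·-1.3081 = -1.1849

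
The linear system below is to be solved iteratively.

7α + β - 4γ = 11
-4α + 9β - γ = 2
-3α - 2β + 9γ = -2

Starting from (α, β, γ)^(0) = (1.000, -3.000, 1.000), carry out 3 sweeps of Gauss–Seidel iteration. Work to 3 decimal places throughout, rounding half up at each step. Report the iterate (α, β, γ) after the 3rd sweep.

(1.790, 1.093, 0.617)

Iteration 1:
  α = (11 - (1)·-3.000 - (-4)·1.000) / (7) = 2.571
  β = (2 - (-4)·2.571 - (-1)·1.000) / (9) = 1.476
  γ = (-2 - (-3)·2.571 - (-2)·1.476) / (9) = 0.963
Iteration 2:
  α = (11 - (1)·1.476 - (-4)·0.963) / (7) = 1.911
  β = (2 - (-4)·1.911 - (-1)·0.963) / (9) = 1.179
  γ = (-2 - (-3)·1.911 - (-2)·1.179) / (9) = 0.677
Iteration 3:
  α = (11 - (1)·1.179 - (-4)·0.677) / (7) = 1.790
  β = (2 - (-4)·1.790 - (-1)·0.677) / (9) = 1.093
  γ = (-2 - (-3)·1.790 - (-2)·1.093) / (9) = 0.617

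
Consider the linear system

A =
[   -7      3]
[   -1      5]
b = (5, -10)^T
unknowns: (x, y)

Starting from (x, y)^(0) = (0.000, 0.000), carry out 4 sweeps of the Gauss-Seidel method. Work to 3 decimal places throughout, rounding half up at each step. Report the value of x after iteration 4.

Iteration 1:
  x = (5 - (3)·0.000) / (-7) = -0.714
  y = (-10 - (-1)·-0.714) / (5) = -2.143
Iteration 2:
  x = (5 - (3)·-2.143) / (-7) = -1.633
  y = (-10 - (-1)·-1.633) / (5) = -2.327
Iteration 3:
  x = (5 - (3)·-2.327) / (-7) = -1.712
  y = (-10 - (-1)·-1.712) / (5) = -2.342
Iteration 4:
  x = (5 - (3)·-2.342) / (-7) = -1.718
  y = (-10 - (-1)·-1.718) / (5) = -2.344

-1.718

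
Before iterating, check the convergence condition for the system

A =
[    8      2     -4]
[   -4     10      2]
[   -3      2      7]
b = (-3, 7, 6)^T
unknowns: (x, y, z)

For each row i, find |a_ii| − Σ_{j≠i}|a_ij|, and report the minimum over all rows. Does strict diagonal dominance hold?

2

row 1: |8| − (2+4) = 2
row 2: |10| − (4+2) = 4
row 3: |7| − (3+2) = 2
minimum over rows = 2 → strictly diagonally dominant (convergence guaranteed)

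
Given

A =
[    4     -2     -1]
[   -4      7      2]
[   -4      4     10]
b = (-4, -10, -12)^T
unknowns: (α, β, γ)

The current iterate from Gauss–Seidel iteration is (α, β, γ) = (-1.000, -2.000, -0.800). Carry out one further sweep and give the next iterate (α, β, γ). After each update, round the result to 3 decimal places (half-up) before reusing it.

(-2.200, -2.457, -1.097)

One sweep:
  α = (-4 - (-2)·-2.000 - (-1)·-0.800) / (4) = -2.200
  β = (-10 - (-4)·-2.200 - (2)·-0.800) / (7) = -2.457
  γ = (-12 - (-4)·-2.200 - (4)·-2.457) / (10) = -1.097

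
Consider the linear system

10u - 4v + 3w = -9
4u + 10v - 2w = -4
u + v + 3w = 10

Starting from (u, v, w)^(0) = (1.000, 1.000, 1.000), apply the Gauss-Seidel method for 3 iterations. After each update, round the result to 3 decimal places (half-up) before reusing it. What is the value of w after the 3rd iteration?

Iteration 1:
  u = (-9 - (-4)·1.000 - (3)·1.000) / (10) = -0.800
  v = (-4 - (4)·-0.800 - (-2)·1.000) / (10) = 0.120
  w = (10 - (1)·-0.800 - (1)·0.120) / (3) = 3.560
Iteration 2:
  u = (-9 - (-4)·0.120 - (3)·3.560) / (10) = -1.920
  v = (-4 - (4)·-1.920 - (-2)·3.560) / (10) = 1.080
  w = (10 - (1)·-1.920 - (1)·1.080) / (3) = 3.613
Iteration 3:
  u = (-9 - (-4)·1.080 - (3)·3.613) / (10) = -1.552
  v = (-4 - (4)·-1.552 - (-2)·3.613) / (10) = 0.943
  w = (10 - (1)·-1.552 - (1)·0.943) / (3) = 3.536

3.536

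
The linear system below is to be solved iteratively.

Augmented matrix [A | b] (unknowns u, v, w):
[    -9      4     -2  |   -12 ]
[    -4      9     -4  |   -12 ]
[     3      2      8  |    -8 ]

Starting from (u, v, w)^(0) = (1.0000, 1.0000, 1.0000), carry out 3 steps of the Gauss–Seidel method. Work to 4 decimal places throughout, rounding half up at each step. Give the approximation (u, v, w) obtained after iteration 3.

Iteration 1:
  u = (-12 - (4)·1.0000 - (-2)·1.0000) / (-9) = 1.5556
  v = (-12 - (-4)·1.5556 - (-4)·1.0000) / (9) = -0.1975
  w = (-8 - (3)·1.5556 - (2)·-0.1975) / (8) = -1.5340
Iteration 2:
  u = (-12 - (4)·-0.1975 - (-2)·-1.5340) / (-9) = 1.5864
  v = (-12 - (-4)·1.5864 - (-4)·-1.5340) / (9) = -1.3100
  w = (-8 - (3)·1.5864 - (2)·-1.3100) / (8) = -1.2674
Iteration 3:
  u = (-12 - (4)·-1.3100 - (-2)·-1.2674) / (-9) = 1.0328
  v = (-12 - (-4)·1.0328 - (-4)·-1.2674) / (9) = -1.4376
  w = (-8 - (3)·1.0328 - (2)·-1.4376) / (8) = -1.0279

(1.0328, -1.4376, -1.0279)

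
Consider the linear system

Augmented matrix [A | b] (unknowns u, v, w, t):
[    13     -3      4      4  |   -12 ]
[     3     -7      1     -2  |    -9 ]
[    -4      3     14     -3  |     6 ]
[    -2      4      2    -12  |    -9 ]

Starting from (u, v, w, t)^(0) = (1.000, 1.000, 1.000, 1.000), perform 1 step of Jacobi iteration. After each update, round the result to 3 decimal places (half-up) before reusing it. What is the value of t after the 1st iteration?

1.083

Iteration 1:
  u = (-12 - (-3)·1.000 - (4)·1.000 - (4)·1.000) / (13) = -1.308
  v = (-9 - (3)·1.000 - (1)·1.000 - (-2)·1.000) / (-7) = 1.571
  w = (6 - (-4)·1.000 - (3)·1.000 - (-3)·1.000) / (14) = 0.714
  t = (-9 - (-2)·1.000 - (4)·1.000 - (2)·1.000) / (-12) = 1.083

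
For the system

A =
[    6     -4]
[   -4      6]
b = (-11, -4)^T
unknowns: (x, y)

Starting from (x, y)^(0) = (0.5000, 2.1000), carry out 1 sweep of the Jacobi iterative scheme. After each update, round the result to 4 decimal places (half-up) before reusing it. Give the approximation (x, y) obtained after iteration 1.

Iteration 1:
  x = (-11 - (-4)·2.1000) / (6) = -0.4333
  y = (-4 - (-4)·0.5000) / (6) = -0.3333

(-0.4333, -0.3333)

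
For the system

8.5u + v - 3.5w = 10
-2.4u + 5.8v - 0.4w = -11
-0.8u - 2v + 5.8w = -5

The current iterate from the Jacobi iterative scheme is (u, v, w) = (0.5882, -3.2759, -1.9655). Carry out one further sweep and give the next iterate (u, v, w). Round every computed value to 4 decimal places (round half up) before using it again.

(0.7525, -1.7887, -1.9106)

One sweep:
  u = (10 - (1)·-3.2759 - (-3.5)·-1.9655) / (8.5) = 0.7525
  v = (-11 - (-2.4)·0.5882 - (-0.4)·-1.9655) / (5.8) = -1.7887
  w = (-5 - (-0.8)·0.5882 - (-2)·-3.2759) / (5.8) = -1.9106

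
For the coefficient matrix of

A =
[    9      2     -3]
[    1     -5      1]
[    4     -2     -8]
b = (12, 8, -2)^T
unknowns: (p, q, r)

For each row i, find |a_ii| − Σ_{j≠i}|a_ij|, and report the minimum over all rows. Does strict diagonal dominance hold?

row 1: |9| − (2+3) = 4
row 2: |-5| − (1+1) = 3
row 3: |-8| − (4+2) = 2
minimum over rows = 2 → strictly diagonally dominant (convergence guaranteed)

2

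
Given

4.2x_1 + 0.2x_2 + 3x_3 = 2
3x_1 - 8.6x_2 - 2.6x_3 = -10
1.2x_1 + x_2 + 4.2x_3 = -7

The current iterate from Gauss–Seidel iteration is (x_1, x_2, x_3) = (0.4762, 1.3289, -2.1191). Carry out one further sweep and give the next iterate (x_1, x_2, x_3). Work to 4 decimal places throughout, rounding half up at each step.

One sweep:
  x_1 = (2 - (0.2)·1.3289 - (3)·-2.1191) / (4.2) = 1.9266
  x_2 = (-10 - (3)·1.9266 - (-2.6)·-2.1191) / (-8.6) = 2.4755
  x_3 = (-7 - (1.2)·1.9266 - (1)·2.4755) / (4.2) = -2.8065

(1.9266, 2.4755, -2.8065)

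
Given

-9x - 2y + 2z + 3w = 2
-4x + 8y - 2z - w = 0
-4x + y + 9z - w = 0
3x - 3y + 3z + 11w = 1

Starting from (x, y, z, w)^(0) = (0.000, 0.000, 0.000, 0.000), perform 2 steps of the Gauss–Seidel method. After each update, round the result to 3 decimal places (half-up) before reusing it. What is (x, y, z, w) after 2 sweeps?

Iteration 1:
  x = (2 - (-2)·0.000 - (2)·0.000 - (3)·0.000) / (-9) = -0.222
  y = (0 - (-4)·-0.222 - (-2)·0.000 - (-1)·0.000) / (8) = -0.111
  z = (0 - (-4)·-0.222 - (1)·-0.111 - (-1)·0.000) / (9) = -0.086
  w = (1 - (3)·-0.222 - (-3)·-0.111 - (3)·-0.086) / (11) = 0.145
Iteration 2:
  x = (2 - (-2)·-0.111 - (2)·-0.086 - (3)·0.145) / (-9) = -0.168
  y = (0 - (-4)·-0.168 - (-2)·-0.086 - (-1)·0.145) / (8) = -0.087
  z = (0 - (-4)·-0.168 - (1)·-0.087 - (-1)·0.145) / (9) = -0.049
  w = (1 - (3)·-0.168 - (-3)·-0.087 - (3)·-0.049) / (11) = 0.126

(-0.168, -0.087, -0.049, 0.126)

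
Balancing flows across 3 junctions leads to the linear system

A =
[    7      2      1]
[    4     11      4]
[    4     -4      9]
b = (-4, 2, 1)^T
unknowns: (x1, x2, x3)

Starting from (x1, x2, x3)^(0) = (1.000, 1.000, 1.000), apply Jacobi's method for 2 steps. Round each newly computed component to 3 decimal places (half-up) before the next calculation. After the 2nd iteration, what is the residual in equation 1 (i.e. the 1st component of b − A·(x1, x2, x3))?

Iteration 1:
  x1 = (-4 - (2)·1.000 - (1)·1.000) / (7) = -1.000
  x2 = (2 - (4)·1.000 - (4)·1.000) / (11) = -0.545
  x3 = (1 - (4)·1.000 - (-4)·1.000) / (9) = 0.111
Iteration 2:
  x1 = (-4 - (2)·-0.545 - (1)·0.111) / (7) = -0.432
  x2 = (2 - (4)·-1.000 - (4)·0.111) / (11) = 0.505
  x3 = (1 - (4)·-1.000 - (-4)·-0.545) / (9) = 0.313
Residual b − A·x = (-2.299, -3.079, 1.931)

-2.299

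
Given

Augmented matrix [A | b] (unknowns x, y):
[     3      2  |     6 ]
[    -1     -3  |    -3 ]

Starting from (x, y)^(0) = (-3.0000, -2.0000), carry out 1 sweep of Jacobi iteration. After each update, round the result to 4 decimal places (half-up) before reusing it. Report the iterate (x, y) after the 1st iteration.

(3.3333, 2.0000)

Iteration 1:
  x = (6 - (2)·-2.0000) / (3) = 3.3333
  y = (-3 - (-1)·-3.0000) / (-3) = 2.0000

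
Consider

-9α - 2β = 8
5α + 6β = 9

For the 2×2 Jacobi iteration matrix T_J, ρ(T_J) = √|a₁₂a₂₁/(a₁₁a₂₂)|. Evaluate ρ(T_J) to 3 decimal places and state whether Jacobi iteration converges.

0.430

a₁₂a₂₁/(a₁₁a₂₂) = (-2)·(5) / ((-9)·(6)) = 0.185185
ρ = √|0.185185| = √0.185185 = 0.430
ρ < 1, so Jacobi converges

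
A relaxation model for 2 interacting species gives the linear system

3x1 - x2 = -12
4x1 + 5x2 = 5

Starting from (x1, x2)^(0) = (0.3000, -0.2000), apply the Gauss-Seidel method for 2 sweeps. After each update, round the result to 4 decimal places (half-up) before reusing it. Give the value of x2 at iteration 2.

Iteration 1:
  x1 = (-12 - (-1)·-0.2000) / (3) = -4.0667
  x2 = (5 - (4)·-4.0667) / (5) = 4.2534
Iteration 2:
  x1 = (-12 - (-1)·4.2534) / (3) = -2.5822
  x2 = (5 - (4)·-2.5822) / (5) = 3.0658

3.0658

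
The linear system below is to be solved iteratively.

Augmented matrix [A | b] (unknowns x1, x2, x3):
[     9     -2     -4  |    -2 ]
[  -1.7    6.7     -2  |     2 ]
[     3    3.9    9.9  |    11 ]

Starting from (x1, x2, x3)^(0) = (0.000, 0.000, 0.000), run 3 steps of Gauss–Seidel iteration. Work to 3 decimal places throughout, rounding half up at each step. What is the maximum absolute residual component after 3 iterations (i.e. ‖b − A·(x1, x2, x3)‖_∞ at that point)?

0.121

Iteration 1:
  x1 = (-2 - (-2)·0.000 - (-4)·0.000) / (9) = -0.222
  x2 = (2 - (-1.7)·-0.222 - (-2)·0.000) / (6.7) = 0.242
  x3 = (11 - (3)·-0.222 - (3.9)·0.242) / (9.9) = 1.083
Iteration 2:
  x1 = (-2 - (-2)·0.242 - (-4)·1.083) / (9) = 0.313
  x2 = (2 - (-1.7)·0.313 - (-2)·1.083) / (6.7) = 0.701
  x3 = (11 - (3)·0.313 - (3.9)·0.701) / (9.9) = 0.740
Iteration 3:
  x1 = (-2 - (-2)·0.701 - (-4)·0.740) / (9) = 0.262
  x2 = (2 - (-1.7)·0.262 - (-2)·0.740) / (6.7) = 0.586
  x3 = (11 - (3)·0.262 - (3.9)·0.586) / (9.9) = 0.801
Residual b − A·x = (0.018, 0.121, -0.001); ∞-norm = 0.121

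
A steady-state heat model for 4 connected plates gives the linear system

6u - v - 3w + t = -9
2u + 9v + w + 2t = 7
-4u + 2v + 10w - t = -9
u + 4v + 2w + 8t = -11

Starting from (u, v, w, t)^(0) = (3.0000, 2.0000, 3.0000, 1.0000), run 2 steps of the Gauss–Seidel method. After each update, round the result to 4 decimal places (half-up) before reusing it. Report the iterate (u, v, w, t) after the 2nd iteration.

(-1.6384, 1.5154, -1.9880, -1.4309)

Iteration 1:
  u = (-9 - (-1)·2.0000 - (-3)·3.0000 - (1)·1.0000) / (6) = 0.1667
  v = (7 - (2)·0.1667 - (1)·3.0000 - (2)·1.0000) / (9) = 0.1852
  w = (-9 - (-4)·0.1667 - (2)·0.1852 - (-1)·1.0000) / (10) = -0.7704
  t = (-11 - (1)·0.1667 - (4)·0.1852 - (2)·-0.7704) / (8) = -1.2958
Iteration 2:
  u = (-9 - (-1)·0.1852 - (-3)·-0.7704 - (1)·-1.2958) / (6) = -1.6384
  v = (7 - (2)·-1.6384 - (1)·-0.7704 - (2)·-1.2958) / (9) = 1.5154
  w = (-9 - (-4)·-1.6384 - (2)·1.5154 - (-1)·-1.2958) / (10) = -1.9880
  t = (-11 - (1)·-1.6384 - (4)·1.5154 - (2)·-1.9880) / (8) = -1.4309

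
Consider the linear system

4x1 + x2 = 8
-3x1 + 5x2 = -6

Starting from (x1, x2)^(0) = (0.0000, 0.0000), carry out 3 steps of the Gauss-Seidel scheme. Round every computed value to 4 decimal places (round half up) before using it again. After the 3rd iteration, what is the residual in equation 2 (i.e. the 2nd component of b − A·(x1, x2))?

0.0000

Iteration 1:
  x1 = (8 - (1)·0.0000) / (4) = 2.0000
  x2 = (-6 - (-3)·2.0000) / (5) = 0.0000
Iteration 2:
  x1 = (8 - (1)·0.0000) / (4) = 2.0000
  x2 = (-6 - (-3)·2.0000) / (5) = 0.0000
Iteration 3:
  x1 = (8 - (1)·0.0000) / (4) = 2.0000
  x2 = (-6 - (-3)·2.0000) / (5) = 0.0000
Residual b − A·x = (0.0000, 0.0000)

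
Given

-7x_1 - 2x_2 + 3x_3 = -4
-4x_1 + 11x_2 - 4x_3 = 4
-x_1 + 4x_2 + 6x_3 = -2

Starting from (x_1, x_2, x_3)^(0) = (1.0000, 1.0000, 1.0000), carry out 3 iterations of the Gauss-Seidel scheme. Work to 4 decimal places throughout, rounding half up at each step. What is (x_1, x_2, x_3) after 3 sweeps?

(0.4136, 0.3839, -0.5203)

Iteration 1:
  x_1 = (-4 - (-2)·1.0000 - (3)·1.0000) / (-7) = 0.7143
  x_2 = (4 - (-4)·0.7143 - (-4)·1.0000) / (11) = 0.9870
  x_3 = (-2 - (-1)·0.7143 - (4)·0.9870) / (6) = -0.8723
Iteration 2:
  x_1 = (-4 - (-2)·0.9870 - (3)·-0.8723) / (-7) = -0.0844
  x_2 = (4 - (-4)·-0.0844 - (-4)·-0.8723) / (11) = 0.0157
  x_3 = (-2 - (-1)·-0.0844 - (4)·0.0157) / (6) = -0.3579
Iteration 3:
  x_1 = (-4 - (-2)·0.0157 - (3)·-0.3579) / (-7) = 0.4136
  x_2 = (4 - (-4)·0.4136 - (-4)·-0.3579) / (11) = 0.3839
  x_3 = (-2 - (-1)·0.4136 - (4)·0.3839) / (6) = -0.5203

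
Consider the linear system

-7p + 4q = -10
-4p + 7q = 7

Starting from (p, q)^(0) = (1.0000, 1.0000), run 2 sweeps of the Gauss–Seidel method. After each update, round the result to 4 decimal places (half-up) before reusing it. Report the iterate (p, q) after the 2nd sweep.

Iteration 1:
  p = (-10 - (4)·1.0000) / (-7) = 2.0000
  q = (7 - (-4)·2.0000) / (7) = 2.1429
Iteration 2:
  p = (-10 - (4)·2.1429) / (-7) = 2.6531
  q = (7 - (-4)·2.6531) / (7) = 2.5161

(2.6531, 2.5161)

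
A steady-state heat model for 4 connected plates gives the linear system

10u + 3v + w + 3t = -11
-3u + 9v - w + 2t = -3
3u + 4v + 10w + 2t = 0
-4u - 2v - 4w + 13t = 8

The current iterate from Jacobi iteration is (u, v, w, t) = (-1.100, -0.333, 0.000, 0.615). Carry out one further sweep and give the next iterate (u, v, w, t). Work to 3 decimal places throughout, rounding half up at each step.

(-1.185, -0.837, 0.340, 0.226)

One sweep:
  u = (-11 - (3)·-0.333 - (1)·0.000 - (3)·0.615) / (10) = -1.185
  v = (-3 - (-3)·-1.100 - (-1)·0.000 - (2)·0.615) / (9) = -0.837
  w = (0 - (3)·-1.100 - (4)·-0.333 - (2)·0.615) / (10) = 0.340
  t = (8 - (-4)·-1.100 - (-2)·-0.333 - (-4)·0.000) / (13) = 0.226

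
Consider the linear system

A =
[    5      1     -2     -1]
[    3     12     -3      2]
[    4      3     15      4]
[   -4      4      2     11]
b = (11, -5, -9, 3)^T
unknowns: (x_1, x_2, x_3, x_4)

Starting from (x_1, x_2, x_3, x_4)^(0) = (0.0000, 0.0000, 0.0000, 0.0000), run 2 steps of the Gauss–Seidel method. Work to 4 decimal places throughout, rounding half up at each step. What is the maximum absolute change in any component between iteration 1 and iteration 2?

Iteration 1:
  x_1 = (11 - (1)·0.0000 - (-2)·0.0000 - (-1)·0.0000) / (5) = 2.2000
  x_2 = (-5 - (3)·2.2000 - (-3)·0.0000 - (2)·0.0000) / (12) = -0.9667
  x_3 = (-9 - (4)·2.2000 - (3)·-0.9667 - (4)·0.0000) / (15) = -0.9933
  x_4 = (3 - (-4)·2.2000 - (4)·-0.9667 - (2)·-0.9933) / (11) = 1.6049
Iteration 2:
  x_1 = (11 - (1)·-0.9667 - (-2)·-0.9933 - (-1)·1.6049) / (5) = 2.3170
  x_2 = (-5 - (3)·2.3170 - (-3)·-0.9933 - (2)·1.6049) / (12) = -1.5117
  x_3 = (-9 - (4)·2.3170 - (3)·-1.5117 - (4)·1.6049) / (15) = -1.3435
  x_4 = (3 - (-4)·2.3170 - (4)·-1.5117 - (2)·-1.3435) / (11) = 1.9093
Change: (0.1170, -0.5450, -0.3502, 0.3044) → max |·| = 0.5450

0.5450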